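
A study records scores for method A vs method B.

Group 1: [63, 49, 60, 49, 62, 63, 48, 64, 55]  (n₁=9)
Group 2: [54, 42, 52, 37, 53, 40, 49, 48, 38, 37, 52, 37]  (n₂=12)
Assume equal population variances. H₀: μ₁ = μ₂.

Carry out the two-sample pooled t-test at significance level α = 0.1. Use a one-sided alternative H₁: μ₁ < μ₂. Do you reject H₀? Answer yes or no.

reject H₀: no

x̄₁=57.000, s₁=6.782, n₁=9
x̄₂=44.917, s₂=7.025, n₂=12
s_p² = [8·6.782² + 11·7.025²]/19 = 47.9430
SE = √(s_p²·(1/9+1/12)) = 3.0532
t = (57.000−44.917)/3.0532 = 3.9576
df = 19
p-value (one-sided, H₁ less) = 0.99958
At α=0.1: p ≥ α → fail to reject H₀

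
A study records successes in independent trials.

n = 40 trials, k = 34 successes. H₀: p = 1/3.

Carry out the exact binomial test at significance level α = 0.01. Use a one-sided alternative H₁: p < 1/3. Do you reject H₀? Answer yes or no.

Exact binomial: n=40, k=34, p₀=1/3=0.3333
P(X≤34) from Σ C(n,i)·p₀^i·(1−p₀)^(n−i)
p-value (one-sided, H₁ less) = 1.00000
At α=0.01: p ≥ α → fail to reject H₀

reject H₀: no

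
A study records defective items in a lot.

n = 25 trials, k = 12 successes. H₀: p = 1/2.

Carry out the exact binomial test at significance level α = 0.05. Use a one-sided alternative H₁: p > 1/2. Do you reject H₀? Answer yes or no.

Exact binomial: n=25, k=12, p₀=1/2=0.5000
P(X≥12) from Σ C(n,i)·p₀^i·(1−p₀)^(n−i)
p-value (one-sided, H₁ greater) = 0.65498
At α=0.05: p ≥ α → fail to reject H₀

reject H₀: no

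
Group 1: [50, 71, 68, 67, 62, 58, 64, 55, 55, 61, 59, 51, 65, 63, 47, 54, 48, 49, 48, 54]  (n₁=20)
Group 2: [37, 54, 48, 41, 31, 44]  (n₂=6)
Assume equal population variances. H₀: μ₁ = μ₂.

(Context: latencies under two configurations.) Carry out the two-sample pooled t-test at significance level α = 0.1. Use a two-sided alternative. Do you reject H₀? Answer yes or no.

reject H₀: yes

x̄₁=57.450, s₁=7.416, n₁=20
x̄₂=42.500, s₂=8.118, n₂=6
s_p² = [19·7.416² + 5·8.118²]/24 = 57.2687
SE = √(s_p²·(1/20+1/6)) = 3.5225
t = (57.450−42.500)/3.5225 = 4.2441
df = 24
p-value (two-sided) = 0.00028
At α=0.1: p < α → reject H₀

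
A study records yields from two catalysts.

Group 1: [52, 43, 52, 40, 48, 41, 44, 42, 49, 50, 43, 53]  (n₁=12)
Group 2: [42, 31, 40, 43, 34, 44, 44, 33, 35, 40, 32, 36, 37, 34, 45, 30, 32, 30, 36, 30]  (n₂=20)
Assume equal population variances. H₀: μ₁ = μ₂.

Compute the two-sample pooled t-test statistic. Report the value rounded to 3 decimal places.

x̄₁=46.417, s₁=4.738, n₁=12
x̄₂=36.400, s₂=5.165, n₂=20
s_p² = [11·4.738² + 19·5.165²]/30 = 25.1239
SE = √(s_p²·(1/12+1/20)) = 1.8303
t = (46.417−36.400)/1.8303 = 5.4728
df = 30

test statistic = 5.473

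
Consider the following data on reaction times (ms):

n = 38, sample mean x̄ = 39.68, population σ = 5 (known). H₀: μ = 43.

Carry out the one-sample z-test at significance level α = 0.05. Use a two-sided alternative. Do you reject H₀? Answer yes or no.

reject H₀: yes

SE = σ/√n = 5/√38 = 0.8111
z = (x̄−μ₀)/SE = (39.68−43)/0.8111 = -4.0932
p-value (two-sided) = 0.00004
At α=0.05: p < α → reject H₀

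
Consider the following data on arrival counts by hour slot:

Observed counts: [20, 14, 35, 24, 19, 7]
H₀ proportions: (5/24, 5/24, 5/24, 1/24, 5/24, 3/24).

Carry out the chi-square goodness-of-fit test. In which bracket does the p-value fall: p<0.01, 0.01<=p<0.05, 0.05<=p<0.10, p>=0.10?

n = 119; E_i = n·p_i = [24.79, 24.79, 24.79, 4.96, 24.79, 14.88]
χ² = (20−24.79)²/24.79 + (14−24.79)²/24.79 + (35−24.79)²/24.79 + (24−4.96)²/4.96 + (19−24.79)²/24.79 + (7−14.88)²/14.88 = 88.4756
df = 5
p-value (upper-tail) = 0.00000
→ bracket: p<0.01

p-value bracket: p<0.01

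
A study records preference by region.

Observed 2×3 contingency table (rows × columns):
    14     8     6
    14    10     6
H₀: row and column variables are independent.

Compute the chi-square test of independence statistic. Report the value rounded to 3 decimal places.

test statistic = 0.153

Row totals [28, 30], col totals [28, 18, 12], n=58
χ² = (14−13.52)²/13.52 + (8−8.69)²/8.69 + (6−5.79)²/5.79 + (14−14.48)²/14.48 + (10−9.31)²/9.31 + (6−6.21)²/6.21 = 0.1534
df = 2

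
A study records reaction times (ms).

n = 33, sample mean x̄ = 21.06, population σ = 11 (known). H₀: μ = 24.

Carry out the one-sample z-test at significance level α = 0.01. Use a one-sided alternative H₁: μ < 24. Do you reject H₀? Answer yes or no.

reject H₀: no

SE = σ/√n = 11/√33 = 1.9149
z = (x̄−μ₀)/SE = (21.06−24)/1.9149 = -1.5354
p-value (one-sided, H₁ less) = 0.06235
At α=0.01: p ≥ α → fail to reject H₀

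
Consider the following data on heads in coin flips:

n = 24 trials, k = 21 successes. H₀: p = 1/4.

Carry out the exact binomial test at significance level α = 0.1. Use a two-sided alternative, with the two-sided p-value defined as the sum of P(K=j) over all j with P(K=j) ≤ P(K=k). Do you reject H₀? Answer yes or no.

reject H₀: yes

Exact binomial: n=24, k=21, p₀=1/4=0.2500
P(X=j) = C(n,j)·p₀^j·(1−p₀)^(n−j); p = Σ P(X=j) over j with P(X=j) ≤ P(X=21)
p-value (two-sided) = 0.00000
At α=0.1: p < α → reject H₀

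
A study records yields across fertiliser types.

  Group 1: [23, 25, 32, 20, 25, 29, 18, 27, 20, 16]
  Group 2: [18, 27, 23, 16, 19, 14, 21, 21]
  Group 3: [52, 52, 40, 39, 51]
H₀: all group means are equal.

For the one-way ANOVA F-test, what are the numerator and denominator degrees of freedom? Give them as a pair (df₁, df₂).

degrees of freedom = [2, 20]

k = 3 groups, N = 23 total
df = (k−1, N−k) = (3−1, 23−3) = (2, 20)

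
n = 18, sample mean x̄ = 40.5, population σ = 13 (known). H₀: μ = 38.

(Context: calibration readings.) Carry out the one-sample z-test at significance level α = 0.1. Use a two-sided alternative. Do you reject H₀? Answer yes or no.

SE = σ/√n = 13/√18 = 3.0641
z = (x̄−μ₀)/SE = (40.5−38)/3.0641 = 0.8159
p-value (two-sided) = 0.41456
At α=0.1: p ≥ α → fail to reject H₀

reject H₀: no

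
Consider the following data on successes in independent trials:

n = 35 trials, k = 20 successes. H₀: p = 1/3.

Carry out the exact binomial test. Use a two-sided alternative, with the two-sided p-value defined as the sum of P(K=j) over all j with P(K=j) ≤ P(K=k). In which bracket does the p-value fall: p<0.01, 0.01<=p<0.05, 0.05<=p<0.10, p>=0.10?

p-value bracket: p<0.01

Exact binomial: n=35, k=20, p₀=1/3=0.3333
P(X=j) = C(n,j)·p₀^j·(1−p₀)^(n−j); p = Σ P(X=j) over j with P(X=j) ≤ P(X=20)
p-value (two-sided) = 0.00390
→ bracket: p<0.01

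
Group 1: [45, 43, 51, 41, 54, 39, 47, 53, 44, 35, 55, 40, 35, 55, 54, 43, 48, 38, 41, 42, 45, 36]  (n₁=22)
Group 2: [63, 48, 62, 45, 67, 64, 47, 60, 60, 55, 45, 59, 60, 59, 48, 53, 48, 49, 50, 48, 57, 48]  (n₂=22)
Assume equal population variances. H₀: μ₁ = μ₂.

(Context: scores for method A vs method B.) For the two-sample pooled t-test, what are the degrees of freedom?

df = n₁ + n₂ − 2 = 22 + 22 − 2 = 42

degrees of freedom = 42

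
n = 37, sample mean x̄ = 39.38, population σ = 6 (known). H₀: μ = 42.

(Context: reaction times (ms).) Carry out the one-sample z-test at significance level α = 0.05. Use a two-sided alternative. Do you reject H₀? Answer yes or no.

reject H₀: yes

SE = σ/√n = 6/√37 = 0.9864
z = (x̄−μ₀)/SE = (39.38−42)/0.9864 = -2.6561
p-value (two-sided) = 0.00790
At α=0.05: p < α → reject H₀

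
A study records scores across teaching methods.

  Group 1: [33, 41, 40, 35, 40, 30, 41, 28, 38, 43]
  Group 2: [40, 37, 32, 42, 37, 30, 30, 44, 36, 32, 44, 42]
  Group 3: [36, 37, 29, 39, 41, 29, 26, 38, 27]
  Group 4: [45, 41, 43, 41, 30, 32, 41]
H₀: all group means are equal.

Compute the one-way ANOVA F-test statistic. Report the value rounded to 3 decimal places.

test statistic = 1.455

Group means [36.90, 37.17, 33.56, 39.00], grand mean 36.579
SSB = Σnᵢ(x̄ᵢ−x̄)² = 128.474; SSW = ΣΣ(x−x̄ᵢ)² = 1000.789
MSB = 128.474/3 = 42.8248; MSW = 1000.789/34 = 29.4350
F = MSB/MSW = 1.4549
df = (3, 34)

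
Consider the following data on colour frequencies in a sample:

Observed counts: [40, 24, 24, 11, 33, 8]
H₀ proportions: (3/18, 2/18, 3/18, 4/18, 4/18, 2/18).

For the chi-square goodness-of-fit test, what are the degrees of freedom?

df = k − 1 = 6 − 1 = 5

degrees of freedom = 5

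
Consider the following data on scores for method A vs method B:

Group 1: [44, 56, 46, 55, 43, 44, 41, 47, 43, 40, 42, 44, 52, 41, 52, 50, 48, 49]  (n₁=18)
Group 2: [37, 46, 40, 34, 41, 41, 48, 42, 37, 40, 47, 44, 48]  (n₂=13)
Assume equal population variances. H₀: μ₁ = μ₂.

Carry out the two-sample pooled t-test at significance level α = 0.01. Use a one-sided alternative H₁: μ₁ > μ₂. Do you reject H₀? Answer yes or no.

x̄₁=46.500, s₁=4.914, n₁=18
x̄₂=41.923, s₂=4.481, n₂=13
s_p² = [17·4.914² + 12·4.481²]/29 = 22.4629
SE = √(s_p²·(1/18+1/13)) = 1.7251
t = (46.500−41.923)/1.7251 = 2.6532
df = 29
p-value (one-sided, H₁ greater) = 0.00640
At α=0.01: p < α → reject H₀

reject H₀: yes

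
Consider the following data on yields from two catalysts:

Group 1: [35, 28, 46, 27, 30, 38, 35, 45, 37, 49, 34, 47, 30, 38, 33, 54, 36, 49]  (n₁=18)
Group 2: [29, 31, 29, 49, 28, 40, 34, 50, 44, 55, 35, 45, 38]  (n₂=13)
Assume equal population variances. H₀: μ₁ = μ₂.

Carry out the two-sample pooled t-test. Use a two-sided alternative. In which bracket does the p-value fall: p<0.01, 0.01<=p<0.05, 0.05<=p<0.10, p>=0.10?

x̄₁=38.389, s₁=8.052, n₁=18
x̄₂=39.000, s₂=8.972, n₂=13
s_p² = [17·8.052² + 12·8.972²]/29 = 71.3199
SE = √(s_p²·(1/18+1/13)) = 3.0738
t = (38.389−39.000)/3.0738 = -0.1988
df = 29
p-value (two-sided) = 0.84380
→ bracket: p>=0.10

p-value bracket: p>=0.10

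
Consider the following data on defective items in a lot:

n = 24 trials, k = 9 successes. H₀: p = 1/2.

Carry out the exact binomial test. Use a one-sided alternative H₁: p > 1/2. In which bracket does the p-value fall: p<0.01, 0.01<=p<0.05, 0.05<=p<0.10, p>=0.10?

Exact binomial: n=24, k=9, p₀=1/2=0.5000
P(X≥9) from Σ C(n,i)·p₀^i·(1−p₀)^(n−i)
p-value (one-sided, H₁ greater) = 0.92421
→ bracket: p>=0.10

p-value bracket: p>=0.10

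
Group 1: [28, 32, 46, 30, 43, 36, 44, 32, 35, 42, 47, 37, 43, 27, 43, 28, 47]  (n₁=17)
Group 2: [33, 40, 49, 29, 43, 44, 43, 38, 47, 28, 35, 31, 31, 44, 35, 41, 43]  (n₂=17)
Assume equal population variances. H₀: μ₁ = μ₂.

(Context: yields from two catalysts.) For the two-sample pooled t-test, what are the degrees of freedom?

degrees of freedom = 32

df = n₁ + n₂ − 2 = 17 + 17 − 2 = 32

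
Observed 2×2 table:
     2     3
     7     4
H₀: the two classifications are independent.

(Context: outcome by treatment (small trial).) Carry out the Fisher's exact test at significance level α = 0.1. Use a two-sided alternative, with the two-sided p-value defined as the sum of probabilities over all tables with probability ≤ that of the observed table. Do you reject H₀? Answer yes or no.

reject H₀: no

Margins: r₁=5, r₂=11, c₁=9, c₂=7, n=16
p_obs = C(5,2)·C(11,7)/C(16,9); sum pmf over tables with pmf ≤ p_obs
p-value (two-sided) = 0.59615
At α=0.1: p ≥ α → fail to reject H₀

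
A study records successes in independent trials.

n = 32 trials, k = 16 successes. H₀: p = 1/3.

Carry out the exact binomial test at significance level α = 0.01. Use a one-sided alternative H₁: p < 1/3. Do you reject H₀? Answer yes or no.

Exact binomial: n=32, k=16, p₀=1/3=0.3333
P(X≤16) from Σ C(n,i)·p₀^i·(1−p₀)^(n−i)
p-value (one-sided, H₁ less) = 0.98361
At α=0.01: p ≥ α → fail to reject H₀

reject H₀: no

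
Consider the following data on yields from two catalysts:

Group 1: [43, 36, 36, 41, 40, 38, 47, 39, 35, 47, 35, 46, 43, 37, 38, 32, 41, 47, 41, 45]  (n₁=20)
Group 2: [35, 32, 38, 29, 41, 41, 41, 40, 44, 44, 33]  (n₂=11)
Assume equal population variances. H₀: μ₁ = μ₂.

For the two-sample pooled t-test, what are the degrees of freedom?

df = n₁ + n₂ − 2 = 20 + 11 − 2 = 29

degrees of freedom = 29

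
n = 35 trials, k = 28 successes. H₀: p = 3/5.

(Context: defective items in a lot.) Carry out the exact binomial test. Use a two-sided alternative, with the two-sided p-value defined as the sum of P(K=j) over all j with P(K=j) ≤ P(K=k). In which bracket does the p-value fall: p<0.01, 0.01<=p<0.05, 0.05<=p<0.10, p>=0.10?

p-value bracket: 0.01<=p<0.05

Exact binomial: n=35, k=28, p₀=3/5=0.6000
P(X=j) = C(n,j)·p₀^j·(1−p₀)^(n−j); p = Σ P(X=j) over j with P(X=j) ≤ P(X=28)
p-value (two-sided) = 0.01543
→ bracket: 0.01<=p<0.05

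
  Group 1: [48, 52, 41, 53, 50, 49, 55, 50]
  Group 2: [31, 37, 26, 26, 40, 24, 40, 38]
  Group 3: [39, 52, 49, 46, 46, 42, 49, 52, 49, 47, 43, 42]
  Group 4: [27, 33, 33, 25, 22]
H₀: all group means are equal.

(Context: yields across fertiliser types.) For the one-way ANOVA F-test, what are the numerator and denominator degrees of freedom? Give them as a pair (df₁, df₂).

k = 4 groups, N = 33 total
df = (k−1, N−k) = (4−1, 33−4) = (3, 29)

degrees of freedom = [3, 29]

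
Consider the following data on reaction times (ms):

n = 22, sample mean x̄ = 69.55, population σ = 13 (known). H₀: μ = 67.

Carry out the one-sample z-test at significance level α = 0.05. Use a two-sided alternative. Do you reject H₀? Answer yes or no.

SE = σ/√n = 13/√22 = 2.7716
z = (x̄−μ₀)/SE = (69.55−67)/2.7716 = 0.9200
p-value (two-sided) = 0.35755
At α=0.05: p ≥ α → fail to reject H₀

reject H₀: no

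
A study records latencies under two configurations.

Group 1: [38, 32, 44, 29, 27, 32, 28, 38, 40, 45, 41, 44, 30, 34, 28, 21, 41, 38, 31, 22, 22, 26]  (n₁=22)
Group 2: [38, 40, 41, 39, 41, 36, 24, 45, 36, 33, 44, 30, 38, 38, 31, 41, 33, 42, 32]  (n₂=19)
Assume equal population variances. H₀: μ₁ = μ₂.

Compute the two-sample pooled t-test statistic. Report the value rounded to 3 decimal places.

x̄₁=33.227, s₁=7.527, n₁=22
x̄₂=36.947, s₂=5.349, n₂=19
s_p² = [21·7.527² + 18·5.349²]/39 = 43.7131
SE = √(s_p²·(1/22+1/19)) = 2.0707
t = (33.227−36.947)/2.0707 = -1.7966
df = 39

test statistic = -1.797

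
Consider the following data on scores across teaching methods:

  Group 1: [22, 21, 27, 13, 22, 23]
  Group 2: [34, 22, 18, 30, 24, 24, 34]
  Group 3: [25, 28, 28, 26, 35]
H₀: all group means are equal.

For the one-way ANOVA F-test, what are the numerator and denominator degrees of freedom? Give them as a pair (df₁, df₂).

k = 3 groups, N = 18 total
df = (k−1, N−k) = (3−1, 18−3) = (2, 15)

degrees of freedom = [2, 15]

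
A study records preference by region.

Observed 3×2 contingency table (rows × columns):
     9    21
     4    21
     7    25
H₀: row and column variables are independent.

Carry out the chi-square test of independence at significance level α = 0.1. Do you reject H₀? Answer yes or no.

Row totals [30, 25, 32], col totals [20, 67], n=87
χ² = (9−6.90)²/6.90 + (21−23.10)²/23.10 + (4−5.75)²/5.75 + (21−19.25)²/19.25 + (7−7.36)²/7.36 + (25−24.64)²/24.64 = 1.5451
df = 2
p-value (upper-tail) = 0.46182
At α=0.1: p ≥ α → fail to reject H₀

reject H₀: no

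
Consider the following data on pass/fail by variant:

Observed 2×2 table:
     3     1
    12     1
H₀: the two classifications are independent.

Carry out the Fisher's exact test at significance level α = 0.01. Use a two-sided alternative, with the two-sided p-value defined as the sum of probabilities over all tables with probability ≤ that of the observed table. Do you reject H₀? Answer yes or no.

reject H₀: no

Margins: r₁=4, r₂=13, c₁=15, c₂=2, n=17
p_obs = C(4,3)·C(13,12)/C(17,15); sum pmf over tables with pmf ≤ p_obs
p-value (two-sided) = 0.42647
At α=0.01: p ≥ α → fail to reject H₀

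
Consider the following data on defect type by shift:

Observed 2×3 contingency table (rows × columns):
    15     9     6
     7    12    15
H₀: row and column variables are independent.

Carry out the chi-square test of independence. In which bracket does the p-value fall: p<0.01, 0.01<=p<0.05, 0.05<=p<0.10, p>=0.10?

p-value bracket: 0.01<=p<0.05

Row totals [30, 34], col totals [22, 21, 21], n=64
χ² = (15−10.31)²/10.31 + (9−9.84)²/9.84 + (6−9.84)²/9.84 + (7−11.69)²/11.69 + (12−11.16)²/11.16 + (15−11.16)²/11.16 = 6.9720
df = 2
p-value (upper-tail) = 0.03062
→ bracket: 0.01<=p<0.05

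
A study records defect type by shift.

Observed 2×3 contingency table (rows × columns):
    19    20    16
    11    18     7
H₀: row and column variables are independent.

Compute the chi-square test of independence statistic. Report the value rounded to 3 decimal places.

Row totals [55, 36], col totals [30, 38, 23], n=91
χ² = (19−18.13)²/18.13 + (20−22.97)²/22.97 + (16−13.90)²/13.90 + (11−11.87)²/11.87 + (18−15.03)²/15.03 + (7−9.10)²/9.10 = 1.8750
df = 2

test statistic = 1.875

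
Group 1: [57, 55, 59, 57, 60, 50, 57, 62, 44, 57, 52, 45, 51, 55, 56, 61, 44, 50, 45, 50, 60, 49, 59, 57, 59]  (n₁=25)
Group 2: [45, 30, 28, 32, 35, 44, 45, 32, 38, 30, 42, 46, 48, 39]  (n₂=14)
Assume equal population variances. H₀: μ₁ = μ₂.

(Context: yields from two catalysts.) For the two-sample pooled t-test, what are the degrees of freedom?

df = n₁ + n₂ − 2 = 25 + 14 − 2 = 37

degrees of freedom = 37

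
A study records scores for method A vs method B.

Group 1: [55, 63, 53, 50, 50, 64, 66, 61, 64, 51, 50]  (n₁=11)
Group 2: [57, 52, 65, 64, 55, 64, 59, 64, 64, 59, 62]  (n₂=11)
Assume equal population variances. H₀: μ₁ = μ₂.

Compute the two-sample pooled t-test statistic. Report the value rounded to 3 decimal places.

test statistic = -1.450

x̄₁=57.000, s₁=6.588, n₁=11
x̄₂=60.455, s₂=4.367, n₂=11
s_p² = [10·6.588² + 10·4.367²]/20 = 31.2364
SE = √(s_p²·(1/11+1/11)) = 2.3831
t = (57.000−60.455)/2.3831 = -1.4496
df = 20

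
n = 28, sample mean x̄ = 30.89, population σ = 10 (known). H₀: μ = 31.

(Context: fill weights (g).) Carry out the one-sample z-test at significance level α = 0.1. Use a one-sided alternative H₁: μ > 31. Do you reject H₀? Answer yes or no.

SE = σ/√n = 10/√28 = 1.8898
z = (x̄−μ₀)/SE = (30.89−31)/1.8898 = -0.0582
p-value (one-sided, H₁ greater) = 0.52321
At α=0.1: p ≥ α → fail to reject H₀

reject H₀: no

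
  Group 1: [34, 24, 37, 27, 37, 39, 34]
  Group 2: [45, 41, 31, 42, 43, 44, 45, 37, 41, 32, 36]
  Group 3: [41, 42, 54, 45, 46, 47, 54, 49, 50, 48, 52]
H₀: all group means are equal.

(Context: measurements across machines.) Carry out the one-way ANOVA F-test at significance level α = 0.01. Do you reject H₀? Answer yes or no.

Group means [33.14, 39.73, 48.00], grand mean 41.276
SSB = Σnᵢ(x̄ᵢ−x̄)² = 986.754; SSW = ΣΣ(x−x̄ᵢ)² = 629.039
MSB = 986.754/2 = 493.3771; MSW = 629.039/26 = 24.1938
F = MSB/MSW = 20.3927
df = (2, 26)
p-value (upper-tail) = 0.00000
At α=0.01: p < α → reject H₀

reject H₀: yes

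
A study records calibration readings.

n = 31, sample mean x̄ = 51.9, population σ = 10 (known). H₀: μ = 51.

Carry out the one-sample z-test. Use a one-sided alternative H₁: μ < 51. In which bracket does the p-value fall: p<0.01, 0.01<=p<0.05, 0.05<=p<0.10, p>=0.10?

p-value bracket: p>=0.10

SE = σ/√n = 10/√31 = 1.7961
z = (x̄−μ₀)/SE = (51.9−51)/1.7961 = 0.5011
p-value (one-sided, H₁ less) = 0.69185
→ bracket: p>=0.10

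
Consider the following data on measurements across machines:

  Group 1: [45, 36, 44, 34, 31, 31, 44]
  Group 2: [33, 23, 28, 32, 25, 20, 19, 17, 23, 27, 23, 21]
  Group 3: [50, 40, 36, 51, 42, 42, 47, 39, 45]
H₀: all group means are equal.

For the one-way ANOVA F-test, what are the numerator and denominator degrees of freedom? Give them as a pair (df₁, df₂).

k = 3 groups, N = 28 total
df = (k−1, N−k) = (3−1, 28−3) = (2, 25)

degrees of freedom = [2, 25]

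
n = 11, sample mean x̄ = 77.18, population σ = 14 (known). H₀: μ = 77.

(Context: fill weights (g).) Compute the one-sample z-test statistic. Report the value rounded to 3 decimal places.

test statistic = 0.043

SE = σ/√n = 14/√11 = 4.2212
z = (x̄−μ₀)/SE = (77.18−77)/4.2212 = 0.0426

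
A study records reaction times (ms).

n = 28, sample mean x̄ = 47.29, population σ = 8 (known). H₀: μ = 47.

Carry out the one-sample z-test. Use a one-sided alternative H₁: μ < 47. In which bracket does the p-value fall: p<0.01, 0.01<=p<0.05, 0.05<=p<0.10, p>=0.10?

SE = σ/√n = 8/√28 = 1.5119
z = (x̄−μ₀)/SE = (47.29−47)/1.5119 = 0.1918
p-value (one-sided, H₁ less) = 0.57606
→ bracket: p>=0.10

p-value bracket: p>=0.10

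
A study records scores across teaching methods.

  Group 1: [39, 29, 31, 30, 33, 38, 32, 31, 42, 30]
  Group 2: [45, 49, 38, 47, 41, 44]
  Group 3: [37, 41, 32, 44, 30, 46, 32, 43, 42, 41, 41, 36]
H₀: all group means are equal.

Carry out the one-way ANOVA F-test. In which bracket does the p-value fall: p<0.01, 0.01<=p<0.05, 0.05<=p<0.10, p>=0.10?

p-value bracket: p<0.01

Group means [33.50, 44.00, 38.75], grand mean 38.000
SSB = Σnᵢ(x̄ᵢ−x̄)² = 425.250; SSW = ΣΣ(x−x̄ᵢ)² = 564.750
MSB = 425.250/2 = 212.6250; MSW = 564.750/25 = 22.5900
F = MSB/MSW = 9.4124
df = (2, 25)
p-value (upper-tail) = 0.00090
→ bracket: p<0.01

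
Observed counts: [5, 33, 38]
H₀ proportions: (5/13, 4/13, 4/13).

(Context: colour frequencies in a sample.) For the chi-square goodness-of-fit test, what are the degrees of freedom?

df = k − 1 = 3 − 1 = 2

degrees of freedom = 2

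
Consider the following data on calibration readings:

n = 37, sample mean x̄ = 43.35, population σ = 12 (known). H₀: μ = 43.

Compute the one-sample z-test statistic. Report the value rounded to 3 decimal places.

test statistic = 0.177

SE = σ/√n = 12/√37 = 1.9728
z = (x̄−μ₀)/SE = (43.35−43)/1.9728 = 0.1774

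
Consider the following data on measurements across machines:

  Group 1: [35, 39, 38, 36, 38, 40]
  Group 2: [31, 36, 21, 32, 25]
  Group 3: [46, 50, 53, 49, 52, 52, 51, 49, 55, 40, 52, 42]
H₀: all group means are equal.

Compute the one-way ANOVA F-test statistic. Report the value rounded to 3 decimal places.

test statistic = 41.609

Group means [37.67, 29.00, 49.25], grand mean 41.826
SSB = Σnᵢ(x̄ᵢ−x̄)² = 1587.721; SSW = ΣΣ(x−x̄ᵢ)² = 381.583
MSB = 1587.721/2 = 793.8605; MSW = 381.583/20 = 19.0792
F = MSB/MSW = 41.6088
df = (2, 20)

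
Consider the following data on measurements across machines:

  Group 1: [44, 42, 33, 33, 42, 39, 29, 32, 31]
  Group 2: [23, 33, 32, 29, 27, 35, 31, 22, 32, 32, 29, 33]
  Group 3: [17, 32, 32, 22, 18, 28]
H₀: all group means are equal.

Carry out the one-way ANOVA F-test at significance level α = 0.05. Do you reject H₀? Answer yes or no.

Group means [36.11, 29.83, 24.83], grand mean 30.815
SSB = Σnᵢ(x̄ᵢ−x̄)² = 478.685; SSW = ΣΣ(x−x̄ᵢ)² = 661.389
MSB = 478.685/2 = 239.3426; MSW = 661.389/24 = 27.5579
F = MSB/MSW = 8.6851
df = (2, 24)
p-value (upper-tail) = 0.00145
At α=0.05: p < α → reject H₀

reject H₀: yes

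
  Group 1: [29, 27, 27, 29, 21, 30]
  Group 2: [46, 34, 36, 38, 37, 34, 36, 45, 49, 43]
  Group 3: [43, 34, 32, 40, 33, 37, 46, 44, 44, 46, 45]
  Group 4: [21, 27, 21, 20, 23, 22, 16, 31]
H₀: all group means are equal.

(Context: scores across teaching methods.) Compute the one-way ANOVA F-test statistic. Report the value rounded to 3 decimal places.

Group means [27.17, 39.80, 40.36, 22.62], grand mean 33.886
SSB = Σnᵢ(x̄ᵢ−x̄)² = 2096.689; SSW = ΣΣ(x−x̄ᵢ)² = 760.854
MSB = 2096.689/3 = 698.8964; MSW = 760.854/31 = 24.5437
F = MSB/MSW = 28.4756
df = (3, 31)

test statistic = 28.476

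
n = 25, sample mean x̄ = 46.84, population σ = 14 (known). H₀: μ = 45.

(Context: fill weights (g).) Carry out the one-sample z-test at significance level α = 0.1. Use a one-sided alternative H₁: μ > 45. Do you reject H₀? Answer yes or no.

SE = σ/√n = 14/√25 = 2.8000
z = (x̄−μ₀)/SE = (46.84−45)/2.8000 = 0.6571
p-value (one-sided, H₁ greater) = 0.25554
At α=0.1: p ≥ α → fail to reject H₀

reject H₀: no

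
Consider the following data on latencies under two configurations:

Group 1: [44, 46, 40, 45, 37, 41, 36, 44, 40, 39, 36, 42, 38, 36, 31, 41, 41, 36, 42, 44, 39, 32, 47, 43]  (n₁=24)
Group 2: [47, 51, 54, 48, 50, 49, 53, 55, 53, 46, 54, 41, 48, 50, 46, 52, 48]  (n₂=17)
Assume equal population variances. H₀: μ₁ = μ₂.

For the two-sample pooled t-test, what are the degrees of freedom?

df = n₁ + n₂ − 2 = 24 + 17 − 2 = 39

degrees of freedom = 39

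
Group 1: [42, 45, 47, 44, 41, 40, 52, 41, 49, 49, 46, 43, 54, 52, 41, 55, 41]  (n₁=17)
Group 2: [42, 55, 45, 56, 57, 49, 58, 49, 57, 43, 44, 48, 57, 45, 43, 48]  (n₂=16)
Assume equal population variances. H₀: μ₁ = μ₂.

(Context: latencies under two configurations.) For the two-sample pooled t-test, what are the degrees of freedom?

df = n₁ + n₂ − 2 = 17 + 16 − 2 = 31

degrees of freedom = 31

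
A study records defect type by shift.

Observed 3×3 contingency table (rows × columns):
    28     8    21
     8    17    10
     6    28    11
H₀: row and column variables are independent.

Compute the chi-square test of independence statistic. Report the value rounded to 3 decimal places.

test statistic = 29.048

Row totals [57, 35, 45], col totals [42, 53, 42], n=137
χ² = (28−17.47)²/17.47 + (8−22.05)²/22.05 + (21−17.47)²/17.47 + (8−10.73)²/10.73 + (17−13.54)²/13.54 + (10−10.73)²/10.73 + (6−13.80)²/13.80 + (28−17.41)²/17.41 + (11−13.80)²/13.80 = 29.0482
df = 4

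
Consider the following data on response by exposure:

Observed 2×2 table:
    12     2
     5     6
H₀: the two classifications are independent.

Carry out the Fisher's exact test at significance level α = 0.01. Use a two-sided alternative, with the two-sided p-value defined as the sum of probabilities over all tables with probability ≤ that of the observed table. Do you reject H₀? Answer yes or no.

Margins: r₁=14, r₂=11, c₁=17, c₂=8, n=25
p_obs = C(14,12)·C(11,5)/C(25,17); sum pmf over tables with pmf ≤ p_obs
p-value (two-sided) = 0.08098
At α=0.01: p ≥ α → fail to reject H₀

reject H₀: no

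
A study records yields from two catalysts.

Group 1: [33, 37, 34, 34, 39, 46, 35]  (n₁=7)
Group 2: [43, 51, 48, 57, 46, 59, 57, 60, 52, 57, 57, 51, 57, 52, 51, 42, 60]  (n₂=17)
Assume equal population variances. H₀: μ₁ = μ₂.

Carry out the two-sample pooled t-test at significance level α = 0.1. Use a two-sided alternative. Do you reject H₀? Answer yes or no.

reject H₀: yes

x̄₁=36.857, s₁=4.525, n₁=7
x̄₂=52.941, s₂=5.717, n₂=17
s_p² = [6·4.525² + 16·5.717²]/22 = 29.3545
SE = √(s_p²·(1/7+1/17)) = 2.4332
t = (36.857−52.941)/2.4332 = -6.6104
df = 22
p-value (two-sided) = 0.00000
At α=0.1: p < α → reject H₀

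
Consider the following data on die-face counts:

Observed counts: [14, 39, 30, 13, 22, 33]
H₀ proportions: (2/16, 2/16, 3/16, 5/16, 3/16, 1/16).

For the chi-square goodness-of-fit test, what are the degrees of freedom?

degrees of freedom = 5

df = k − 1 = 6 − 1 = 5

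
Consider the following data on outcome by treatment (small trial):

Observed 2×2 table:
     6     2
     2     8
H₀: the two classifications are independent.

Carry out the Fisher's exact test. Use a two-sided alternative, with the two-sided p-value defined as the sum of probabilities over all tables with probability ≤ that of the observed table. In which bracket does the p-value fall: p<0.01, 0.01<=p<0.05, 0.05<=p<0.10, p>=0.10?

Margins: r₁=8, r₂=10, c₁=8, c₂=10, n=18
p_obs = C(8,6)·C(10,2)/C(18,8); sum pmf over tables with pmf ≤ p_obs
p-value (two-sided) = 0.05361
→ bracket: 0.05<=p<0.10

p-value bracket: 0.05<=p<0.10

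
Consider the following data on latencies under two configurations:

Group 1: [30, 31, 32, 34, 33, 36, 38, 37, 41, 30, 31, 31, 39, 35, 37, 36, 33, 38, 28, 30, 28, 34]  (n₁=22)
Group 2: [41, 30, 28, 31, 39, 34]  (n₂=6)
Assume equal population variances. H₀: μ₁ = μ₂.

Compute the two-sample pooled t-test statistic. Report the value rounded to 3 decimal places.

x̄₁=33.727, s₁=3.680, n₁=22
x̄₂=33.833, s₂=5.193, n₂=6
s_p² = [21·3.680² + 5·5.193²]/26 = 16.1230
SE = √(s_p²·(1/22+1/6)) = 1.8493
t = (33.727−33.833)/1.8493 = -0.0574
df = 26

test statistic = -0.057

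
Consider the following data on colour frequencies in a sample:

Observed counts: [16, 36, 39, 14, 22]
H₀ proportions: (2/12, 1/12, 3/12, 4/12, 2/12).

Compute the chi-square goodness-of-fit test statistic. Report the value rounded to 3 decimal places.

test statistic = 82.953

n = 127; E_i = n·p_i = [21.17, 10.58, 31.75, 42.33, 21.17]
χ² = (16−21.17)²/21.17 + (36−10.58)²/10.58 + (39−31.75)²/31.75 + (14−42.33)²/42.33 + (22−21.17)²/21.17 = 82.9528
df = 4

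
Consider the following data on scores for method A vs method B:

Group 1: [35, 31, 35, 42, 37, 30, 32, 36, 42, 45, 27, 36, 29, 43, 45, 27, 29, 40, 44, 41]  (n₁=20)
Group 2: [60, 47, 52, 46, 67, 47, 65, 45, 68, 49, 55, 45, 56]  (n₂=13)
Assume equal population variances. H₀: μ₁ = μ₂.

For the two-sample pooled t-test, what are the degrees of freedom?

degrees of freedom = 31

df = n₁ + n₂ − 2 = 20 + 13 − 2 = 31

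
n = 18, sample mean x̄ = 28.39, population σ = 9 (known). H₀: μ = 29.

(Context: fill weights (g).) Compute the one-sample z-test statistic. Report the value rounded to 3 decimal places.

test statistic = -0.288

SE = σ/√n = 9/√18 = 2.1213
z = (x̄−μ₀)/SE = (28.39−29)/2.1213 = -0.2876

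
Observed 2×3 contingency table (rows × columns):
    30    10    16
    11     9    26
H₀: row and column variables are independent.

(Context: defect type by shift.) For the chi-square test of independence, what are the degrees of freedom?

degrees of freedom = 2

df = (r−1)(c−1) = (2−1)·(3−1) = 2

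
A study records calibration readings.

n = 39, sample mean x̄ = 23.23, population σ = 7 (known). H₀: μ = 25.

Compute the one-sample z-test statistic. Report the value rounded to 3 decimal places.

SE = σ/√n = 7/√39 = 1.1209
z = (x̄−μ₀)/SE = (23.23−25)/1.1209 = -1.5791

test statistic = -1.579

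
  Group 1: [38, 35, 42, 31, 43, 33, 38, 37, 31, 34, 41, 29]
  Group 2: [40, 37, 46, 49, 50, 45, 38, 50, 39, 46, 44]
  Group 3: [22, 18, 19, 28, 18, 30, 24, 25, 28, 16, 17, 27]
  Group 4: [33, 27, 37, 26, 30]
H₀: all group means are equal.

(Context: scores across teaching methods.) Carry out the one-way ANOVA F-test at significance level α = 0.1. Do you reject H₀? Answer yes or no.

reject H₀: yes

Group means [36.00, 44.00, 22.67, 30.60], grand mean 33.525
SSB = Σnᵢ(x̄ᵢ−x̄)² = 2738.108; SSW = ΣΣ(x−x̄ᵢ)² = 815.867
MSB = 2738.108/3 = 912.7028; MSW = 815.867/36 = 22.6630
F = MSB/MSW = 40.2729
df = (3, 36)
p-value (upper-tail) = 0.00000
At α=0.1: p < α → reject H₀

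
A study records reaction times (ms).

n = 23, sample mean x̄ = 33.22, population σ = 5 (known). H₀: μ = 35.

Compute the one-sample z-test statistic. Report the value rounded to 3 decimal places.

SE = σ/√n = 5/√23 = 1.0426
z = (x̄−μ₀)/SE = (33.22−35)/1.0426 = -1.7073

test statistic = -1.707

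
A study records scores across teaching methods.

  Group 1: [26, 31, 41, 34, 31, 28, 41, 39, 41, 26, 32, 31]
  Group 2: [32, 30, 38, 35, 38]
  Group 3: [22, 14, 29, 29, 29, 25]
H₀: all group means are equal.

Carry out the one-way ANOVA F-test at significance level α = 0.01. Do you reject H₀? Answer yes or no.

Group means [33.42, 34.60, 24.67], grand mean 31.391
SSB = Σnᵢ(x̄ᵢ−x̄)² = 372.028; SSW = ΣΣ(x−x̄ᵢ)² = 591.450
MSB = 372.028/2 = 186.0141; MSW = 591.450/20 = 29.5725
F = MSB/MSW = 6.2901
df = (2, 20)
p-value (upper-tail) = 0.00760
At α=0.01: p < α → reject H₀

reject H₀: yes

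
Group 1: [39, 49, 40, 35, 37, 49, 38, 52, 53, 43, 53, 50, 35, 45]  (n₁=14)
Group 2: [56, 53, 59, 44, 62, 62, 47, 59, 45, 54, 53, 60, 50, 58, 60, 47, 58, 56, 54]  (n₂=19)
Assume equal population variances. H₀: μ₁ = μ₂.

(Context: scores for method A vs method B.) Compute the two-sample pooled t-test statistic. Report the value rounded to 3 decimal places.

x̄₁=44.143, s₁=6.803, n₁=14
x̄₂=54.579, s₂=5.680, n₂=19
s_p² = [13·6.803² + 18·5.680²]/31 = 38.1402
SE = √(s_p²·(1/14+1/19)) = 2.1752
t = (44.143−54.579)/2.1752 = -4.7977
df = 31

test statistic = -4.798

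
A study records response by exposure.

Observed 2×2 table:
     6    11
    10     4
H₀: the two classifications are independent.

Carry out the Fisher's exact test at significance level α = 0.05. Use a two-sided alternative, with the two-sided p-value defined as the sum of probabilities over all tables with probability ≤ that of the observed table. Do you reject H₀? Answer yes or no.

reject H₀: no

Margins: r₁=17, r₂=14, c₁=16, c₂=15, n=31
p_obs = C(17,6)·C(14,10)/C(31,16); sum pmf over tables with pmf ≤ p_obs
p-value (two-sided) = 0.07317
At α=0.05: p ≥ α → fail to reject H₀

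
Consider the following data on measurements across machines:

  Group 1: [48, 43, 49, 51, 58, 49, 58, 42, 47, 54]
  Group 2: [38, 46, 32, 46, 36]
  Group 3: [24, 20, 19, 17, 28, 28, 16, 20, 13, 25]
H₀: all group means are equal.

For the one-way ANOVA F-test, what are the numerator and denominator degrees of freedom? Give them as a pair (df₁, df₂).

degrees of freedom = [2, 22]

k = 3 groups, N = 25 total
df = (k−1, N−k) = (3−1, 25−3) = (2, 22)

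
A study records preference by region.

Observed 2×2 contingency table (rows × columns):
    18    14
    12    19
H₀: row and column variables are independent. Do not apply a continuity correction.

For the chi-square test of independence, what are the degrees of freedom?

degrees of freedom = 1

df = (r−1)(c−1) = (2−1)·(2−1) = 1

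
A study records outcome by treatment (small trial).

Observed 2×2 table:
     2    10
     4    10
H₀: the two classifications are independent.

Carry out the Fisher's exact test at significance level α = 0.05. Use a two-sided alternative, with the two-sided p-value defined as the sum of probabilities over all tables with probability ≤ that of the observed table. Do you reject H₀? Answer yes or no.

reject H₀: no

Margins: r₁=12, r₂=14, c₁=6, c₂=20, n=26
p_obs = C(12,2)·C(14,4)/C(26,6); sum pmf over tables with pmf ≤ p_obs
p-value (two-sided) = 0.65217
At α=0.05: p ≥ α → fail to reject H₀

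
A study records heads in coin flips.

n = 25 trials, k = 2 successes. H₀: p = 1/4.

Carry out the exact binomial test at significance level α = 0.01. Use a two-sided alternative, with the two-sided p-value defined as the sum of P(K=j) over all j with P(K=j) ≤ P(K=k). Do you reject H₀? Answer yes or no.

Exact binomial: n=25, k=2, p₀=1/4=0.2500
P(X=j) = C(n,j)·p₀^j·(1−p₀)^(n−j); p = Σ P(X=j) over j with P(X=j) ≤ P(X=2)
p-value (two-sided) = 0.06178
At α=0.01: p ≥ α → fail to reject H₀

reject H₀: no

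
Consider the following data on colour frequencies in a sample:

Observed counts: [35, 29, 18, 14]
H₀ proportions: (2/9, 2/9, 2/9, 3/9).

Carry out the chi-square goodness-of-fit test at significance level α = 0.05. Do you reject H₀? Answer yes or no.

reject H₀: yes

n = 96; E_i = n·p_i = [21.33, 21.33, 21.33, 32.00]
χ² = (35−21.33)²/21.33 + (29−21.33)²/21.33 + (18−21.33)²/21.33 + (14−32.00)²/32.00 = 22.1563
df = 3
p-value (upper-tail) = 0.00006
At α=0.05: p < α → reject H₀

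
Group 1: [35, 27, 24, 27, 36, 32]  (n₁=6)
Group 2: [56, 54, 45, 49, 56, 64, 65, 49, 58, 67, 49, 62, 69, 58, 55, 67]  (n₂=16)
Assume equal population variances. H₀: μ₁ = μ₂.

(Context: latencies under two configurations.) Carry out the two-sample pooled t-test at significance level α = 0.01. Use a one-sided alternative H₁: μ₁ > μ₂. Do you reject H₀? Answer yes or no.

reject H₀: no

x̄₁=30.167, s₁=4.875, n₁=6
x̄₂=57.688, s₂=7.427, n₂=16
s_p² = [5·4.875² + 15·7.427²]/20 = 47.3135
SE = √(s_p²·(1/6+1/16)) = 3.2928
t = (30.167−57.688)/3.2928 = -8.3578
df = 20
p-value (one-sided, H₁ greater) = 1.00000
At α=0.01: p ≥ α → fail to reject H₀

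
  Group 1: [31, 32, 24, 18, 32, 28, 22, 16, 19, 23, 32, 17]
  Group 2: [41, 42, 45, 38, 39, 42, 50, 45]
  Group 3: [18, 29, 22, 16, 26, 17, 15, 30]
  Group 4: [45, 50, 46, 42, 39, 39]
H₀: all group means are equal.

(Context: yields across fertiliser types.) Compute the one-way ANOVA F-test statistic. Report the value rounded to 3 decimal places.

test statistic = 36.709

Group means [24.50, 42.75, 21.62, 43.50], grand mean 31.471
SSB = Σnᵢ(x̄ᵢ−x̄)² = 3244.596; SSW = ΣΣ(x−x̄ᵢ)² = 883.875
MSB = 3244.596/3 = 1081.5319; MSW = 883.875/30 = 29.4625
F = MSB/MSW = 36.7088
df = (3, 30)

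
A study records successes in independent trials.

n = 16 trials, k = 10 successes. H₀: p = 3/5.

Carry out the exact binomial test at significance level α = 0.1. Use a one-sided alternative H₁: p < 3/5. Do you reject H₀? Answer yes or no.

Exact binomial: n=16, k=10, p₀=3/5=0.6000
P(X≤10) from Σ C(n,i)·p₀^i·(1−p₀)^(n−i)
p-value (one-sided, H₁ less) = 0.67116
At α=0.1: p ≥ α → fail to reject H₀

reject H₀: no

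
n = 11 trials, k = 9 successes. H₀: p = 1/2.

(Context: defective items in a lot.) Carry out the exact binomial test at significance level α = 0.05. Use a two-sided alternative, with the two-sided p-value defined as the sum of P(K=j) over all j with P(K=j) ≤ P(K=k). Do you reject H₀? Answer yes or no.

Exact binomial: n=11, k=9, p₀=1/2=0.5000
P(X=j) = C(n,j)·p₀^j·(1−p₀)^(n−j); p = Σ P(X=j) over j with P(X=j) ≤ P(X=9)
p-value (two-sided) = 0.06543
At α=0.05: p ≥ α → fail to reject H₀

reject H₀: no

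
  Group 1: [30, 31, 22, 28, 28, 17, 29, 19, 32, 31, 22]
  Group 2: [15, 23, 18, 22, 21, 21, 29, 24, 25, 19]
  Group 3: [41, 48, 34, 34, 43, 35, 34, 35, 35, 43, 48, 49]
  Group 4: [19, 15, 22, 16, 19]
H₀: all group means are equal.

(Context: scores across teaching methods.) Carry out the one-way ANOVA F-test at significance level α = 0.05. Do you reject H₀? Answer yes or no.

reject H₀: yes

Group means [26.27, 21.70, 39.92, 18.20], grand mean 28.316
SSB = Σnᵢ(x̄ᵢ−x̄)² = 2610.212; SSW = ΣΣ(x−x̄ᵢ)² = 859.998
MSB = 2610.212/3 = 870.0707; MSW = 859.998/34 = 25.2941
F = MSB/MSW = 34.3982
df = (3, 34)
p-value (upper-tail) = 0.00000
At α=0.05: p < α → reject H₀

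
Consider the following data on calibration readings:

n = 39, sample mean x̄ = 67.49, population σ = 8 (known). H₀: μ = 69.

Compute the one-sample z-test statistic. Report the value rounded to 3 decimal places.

SE = σ/√n = 8/√39 = 1.2810
z = (x̄−μ₀)/SE = (67.49−69)/1.2810 = -1.1787

test statistic = -1.179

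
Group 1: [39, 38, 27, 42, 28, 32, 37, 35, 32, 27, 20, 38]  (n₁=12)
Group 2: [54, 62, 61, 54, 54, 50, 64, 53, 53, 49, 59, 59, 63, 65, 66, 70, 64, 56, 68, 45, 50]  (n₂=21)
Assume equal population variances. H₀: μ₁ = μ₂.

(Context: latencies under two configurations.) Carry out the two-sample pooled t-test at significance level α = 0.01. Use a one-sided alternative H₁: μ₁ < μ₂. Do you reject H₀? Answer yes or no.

x̄₁=32.917, s₁=6.431, n₁=12
x̄₂=58.048, s₂=6.932, n₂=21
s_p² = [11·6.431² + 20·6.932²]/31 = 45.6732
SE = √(s_p²·(1/12+1/21)) = 2.4456
t = (32.917−58.048)/2.4456 = -10.2759
df = 31
p-value (one-sided, H₁ less) = 0.00000
At α=0.01: p < α → reject H₀

reject H₀: yes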